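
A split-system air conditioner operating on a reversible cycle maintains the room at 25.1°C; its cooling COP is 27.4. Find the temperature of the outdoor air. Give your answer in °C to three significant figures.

36.0 °C

COP_R = T_C/(T_H − T_C) gives T_H − T_C = T_C/COP.
With T_C = 298.25 K, T_H = 298.25 × (1 + 1/27.4) = 309.14 K.
Converting, 309.14 K = 35.99°C.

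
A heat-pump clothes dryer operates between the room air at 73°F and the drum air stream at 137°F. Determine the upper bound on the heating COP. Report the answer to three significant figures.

9.32

In absolute terms T_C = 295.93 K and T_H = 331.48 K, so ΔT = 35.56 K.
For a reversible cycle, COP_Carnot = T_H/ΔT = 331.48/35.56 = 9.323.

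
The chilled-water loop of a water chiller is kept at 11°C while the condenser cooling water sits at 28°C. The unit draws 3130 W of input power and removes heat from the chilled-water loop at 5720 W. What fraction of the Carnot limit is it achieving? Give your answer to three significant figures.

COP_actual = Q̇_C/Ẇ = 5720/3130 = 1.827.
In absolute terms T_C = 284.15 K and T_H = 301.15 K, so ΔT = 17.00 K.
COP_Carnot = T_C/ΔT = 284.15/17.00 = 16.71.
η_II = COP_actual/COP_Carnot = 1.827/16.71 = 0.1093.

0.109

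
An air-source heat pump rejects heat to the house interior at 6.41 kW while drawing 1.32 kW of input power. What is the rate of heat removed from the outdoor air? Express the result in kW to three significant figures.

5.09 kW

For a cyclic device the first law requires Q̇_H = Q̇_C + Ẇ.
Q̇_C = Q̇_H − Ẇ = 5.090 kW.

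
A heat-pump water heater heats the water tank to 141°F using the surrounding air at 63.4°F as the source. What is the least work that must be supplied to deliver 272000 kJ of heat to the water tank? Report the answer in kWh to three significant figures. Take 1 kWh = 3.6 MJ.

9.76 kWh

In absolute terms T_C = 290.59 K and T_H = 333.71 K, so ΔT = 43.11 K.
The reversible limit is COP_HP = T_H/ΔT = 7.741, so W_min = Q_H/COP = Q_H·ΔT/T_H.
W_min = 272000 × 43.11/333.71 = 35140 kJ = 9.761 kWh.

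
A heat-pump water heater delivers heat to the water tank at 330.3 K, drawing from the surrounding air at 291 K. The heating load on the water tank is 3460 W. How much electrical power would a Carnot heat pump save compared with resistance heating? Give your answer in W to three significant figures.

The reservoir spacing is ΔT = 330.3 − 291 = 39.30 K.
COP_Carnot = T_H/ΔT = 330.30/39.30 = 8.405.
Resistance heating needs Ẇ_res = Q̇_H = 3460 W; the reversible heat pump needs only Ẇ_hp = Q̇_H/COP = 411.7 W.
Saving = 3460 − 411.7 = 3048 W.

3050 W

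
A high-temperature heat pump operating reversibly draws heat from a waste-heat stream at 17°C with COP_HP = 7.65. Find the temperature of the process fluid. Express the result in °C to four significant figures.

COP_HP = T_H/(T_H − T_C) rearranges to T_H = COP·T_C/(COP − 1).
With T_C = 290.15 K, T_H = 7.65 × 290.15/6.650 = 333.78 K.
Converting, 333.78 K = 60.63°C.

60.63 °C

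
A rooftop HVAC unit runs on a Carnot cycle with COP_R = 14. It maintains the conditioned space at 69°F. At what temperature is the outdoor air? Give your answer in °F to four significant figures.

106.8 °F

COP_R = T_C/(T_H − T_C) gives T_H − T_C = T_C/COP.
With T_C = 293.71 K, T_H = 293.71 × (1 + 1/14) = 314.68 K.
Converting, 314.68 K = 106.76°F.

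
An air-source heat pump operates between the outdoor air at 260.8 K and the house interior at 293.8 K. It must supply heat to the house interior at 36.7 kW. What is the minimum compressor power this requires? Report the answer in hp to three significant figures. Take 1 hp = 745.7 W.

The reservoir spacing is ΔT = 293.8 − 260.8 = 33.00 K.
COP_Carnot = T_H/ΔT = 293.80/33.00 = 8.903.
Ẇ_min = Q̇/COP_Carnot = 36.70/8.903 = 4.122 kW = 5.528 hp.

5.53 hp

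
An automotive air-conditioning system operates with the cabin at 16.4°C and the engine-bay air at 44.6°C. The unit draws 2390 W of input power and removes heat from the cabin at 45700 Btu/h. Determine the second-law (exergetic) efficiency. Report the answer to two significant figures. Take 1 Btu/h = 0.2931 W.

Converting, Q̇_C = 45700 Btu/h = 13390 W, so COP_actual = Q̇_C/Ẇ = 13390/2390 = 5.604.
In absolute terms T_C = 289.55 K and T_H = 317.75 K, so ΔT = 28.20 K.
COP_Carnot = T_C/ΔT = 289.55/28.20 = 10.27.
η_II = COP_actual/COP_Carnot = 5.604/10.27 = 0.5458.

0.55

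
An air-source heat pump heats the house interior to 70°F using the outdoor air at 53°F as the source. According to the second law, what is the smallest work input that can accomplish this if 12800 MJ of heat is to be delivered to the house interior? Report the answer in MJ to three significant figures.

In absolute terms T_C = 284.82 K and T_H = 294.26 K, so ΔT = 9.444 K.
The reversible limit is COP_HP = T_H/ΔT = 31.16, so W_min = Q_H/COP = Q_H·ΔT/T_H.
W_min = 12800 × 9.444/294.26 = 410.8 MJ.

411 MJ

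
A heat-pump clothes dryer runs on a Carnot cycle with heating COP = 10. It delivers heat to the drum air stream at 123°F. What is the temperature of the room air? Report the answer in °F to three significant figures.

COP_HP = T_H/(T_H − T_C) gives T_H − T_C = T_H/COP.
With T_H = 323.71 K, T_C = 323.71 × (1 − 1/10) = 291.33 K.
Converting, 291.33 K = 64.73°F.

64.7 °F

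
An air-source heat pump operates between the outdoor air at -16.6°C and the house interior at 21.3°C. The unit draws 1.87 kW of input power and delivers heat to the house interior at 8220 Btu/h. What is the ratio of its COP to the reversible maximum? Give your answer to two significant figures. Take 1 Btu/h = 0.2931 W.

0.17

Converting, Q̇_H = 8220 Btu/h = 2.409 kW, so COP_actual = Q̇_H/Ẇ = 2.409/1.870 = 1.288.
In absolute terms T_C = 256.55 K and T_H = 294.45 K, so ΔT = 37.90 K.
COP_Carnot = T_H/ΔT = 294.45/37.90 = 7.769.
η_II = COP_actual/COP_Carnot = 1.288/7.769 = 0.1658.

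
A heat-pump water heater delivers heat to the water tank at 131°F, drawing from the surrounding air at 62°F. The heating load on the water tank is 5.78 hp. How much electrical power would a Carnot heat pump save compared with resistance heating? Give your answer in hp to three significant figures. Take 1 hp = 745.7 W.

5.10 hp

In absolute terms T_C = 289.82 K and T_H = 328.15 K, so ΔT = 38.33 K.
COP_Carnot = T_H/ΔT = 328.15/38.33 = 8.560.
Resistance heating needs Ẇ_res = Q̇_H = 5.780 hp; the reversible heat pump needs only Ẇ_hp = Q̇_H/COP = 0.6752 hp.
Saving = 5.780 − 0.6752 = 5.105 hp.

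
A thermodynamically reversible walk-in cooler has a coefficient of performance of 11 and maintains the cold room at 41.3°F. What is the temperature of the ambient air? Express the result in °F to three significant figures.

COP_R = T_C/(T_H − T_C) gives T_H − T_C = T_C/COP.
With T_C = 278.32 K, T_H = 278.32 × (1 + 1/11) = 303.62 K.
Converting, 303.62 K = 86.84°F.

86.8 °F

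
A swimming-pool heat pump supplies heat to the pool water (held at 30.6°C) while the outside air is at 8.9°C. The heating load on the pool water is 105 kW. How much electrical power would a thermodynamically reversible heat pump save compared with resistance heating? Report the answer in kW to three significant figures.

97.5 kW

In absolute terms T_C = 282.05 K and T_H = 303.75 K, so ΔT = 21.70 K.
COP_Carnot = T_H/ΔT = 303.75/21.70 = 14.00.
Resistance heating needs Ẇ_res = Q̇_H = 105.0 kW; the reversible heat pump needs only Ẇ_hp = Q̇_H/COP = 7.501 kW.
Saving = 105.0 − 7.501 = 97.50 kW.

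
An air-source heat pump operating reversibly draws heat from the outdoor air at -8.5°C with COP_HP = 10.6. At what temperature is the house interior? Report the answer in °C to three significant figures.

19.1 °C

COP_HP = T_H/(T_H − T_C) rearranges to T_H = COP·T_C/(COP − 1).
With T_C = 264.65 K, T_H = 10.6 × 264.65/9.600 = 292.22 K.
Converting, 292.22 K = 19.07°C.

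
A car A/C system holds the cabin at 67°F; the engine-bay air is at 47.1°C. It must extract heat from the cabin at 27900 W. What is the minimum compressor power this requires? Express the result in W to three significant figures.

In absolute terms T_C = 292.59 K and T_H = 320.25 K, so ΔT = 27.66 K.
COP_Carnot = T_C/ΔT = 292.59/27.66 = 10.58.
Ẇ_min = Q̇/COP_Carnot = 27900/10.58 = 2637 W.

2640 W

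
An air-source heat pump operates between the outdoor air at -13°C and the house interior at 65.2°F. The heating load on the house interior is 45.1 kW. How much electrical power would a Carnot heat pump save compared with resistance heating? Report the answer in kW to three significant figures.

40.2 kW

In absolute terms T_C = 260.15 K and T_H = 291.59 K, so ΔT = 31.44 K.
COP_Carnot = T_H/ΔT = 291.59/31.44 = 9.273.
Resistance heating needs Ẇ_res = Q̇_H = 45.10 kW; the reversible heat pump needs only Ẇ_hp = Q̇_H/COP = 4.863 kW.
Saving = 45.10 − 4.863 = 40.24 kW.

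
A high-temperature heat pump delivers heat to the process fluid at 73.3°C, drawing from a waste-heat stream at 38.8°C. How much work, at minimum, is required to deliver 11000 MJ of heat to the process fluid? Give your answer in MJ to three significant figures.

In absolute terms T_C = 311.95 K and T_H = 346.45 K, so ΔT = 34.50 K.
The reversible limit is COP_HP = T_H/ΔT = 10.04, so W_min = Q_H/COP = Q_H·ΔT/T_H.
W_min = 11000 × 34.50/346.45 = 1095 MJ.

1100 MJ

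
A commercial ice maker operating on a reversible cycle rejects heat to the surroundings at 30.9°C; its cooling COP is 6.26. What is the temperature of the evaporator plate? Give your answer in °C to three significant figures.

For a Carnot refrigerator COP_R = T_C/(T_H − T_C), so T_C = COP·T_H/(1 + COP).
With T_H = 304.05 K, T_C = 6.26 × 304.05/7.260 = 262.17 K.
Converting, 262.17 K = -10.98°C.

-11.0 °C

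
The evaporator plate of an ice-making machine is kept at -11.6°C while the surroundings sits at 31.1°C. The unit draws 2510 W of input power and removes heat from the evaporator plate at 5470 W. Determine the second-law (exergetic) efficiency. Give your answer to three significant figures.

0.356

COP_actual = Q̇_C/Ẇ = 5470/2510 = 2.179.
In absolute terms T_C = 261.55 K and T_H = 304.25 K, so ΔT = 42.70 K.
COP_Carnot = T_C/ΔT = 261.55/42.70 = 6.125.
η_II = COP_actual/COP_Carnot = 2.179/6.125 = 0.3558.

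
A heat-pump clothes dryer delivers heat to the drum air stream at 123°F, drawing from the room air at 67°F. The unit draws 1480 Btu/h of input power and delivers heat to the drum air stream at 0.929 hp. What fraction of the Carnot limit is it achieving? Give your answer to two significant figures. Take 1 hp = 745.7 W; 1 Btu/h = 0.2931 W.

0.15

Converting, Q̇_H = 0.9290 hp = 2364 Btu/h, so COP_actual = Q̇_H/Ẇ = 2364/1480 = 1.597.
In absolute terms T_C = 292.59 K and T_H = 323.71 K, so ΔT = 31.11 K.
COP_Carnot = T_H/ΔT = 323.71/31.11 = 10.40.
η_II = COP_actual/COP_Carnot = 1.597/10.40 = 0.1535.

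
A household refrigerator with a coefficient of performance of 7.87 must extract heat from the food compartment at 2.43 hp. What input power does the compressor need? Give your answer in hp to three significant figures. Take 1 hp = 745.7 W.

0.309 hp

Ẇ = Q̇_C/COP = 2.430/7.87 = 0.3088 hp.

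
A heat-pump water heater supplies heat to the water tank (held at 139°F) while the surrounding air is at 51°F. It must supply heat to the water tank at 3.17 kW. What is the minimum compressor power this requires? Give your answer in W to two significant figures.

470 W

In absolute terms T_C = 283.71 K and T_H = 332.59 K, so ΔT = 48.89 K.
COP_Carnot = T_H/ΔT = 332.59/48.89 = 6.803.
Ẇ_min = Q̇/COP_Carnot = 3.170/6.803 = 0.4660 kW = 466.0 W.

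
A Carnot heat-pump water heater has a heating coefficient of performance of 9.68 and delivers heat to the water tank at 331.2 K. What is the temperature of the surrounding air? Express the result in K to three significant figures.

COP_HP = T_H/(T_H − T_C) gives T_H − T_C = T_H/COP.
With T_H = 331.20 K, T_C = 331.20 × (1 − 1/9.68) = 296.99 K.

297 K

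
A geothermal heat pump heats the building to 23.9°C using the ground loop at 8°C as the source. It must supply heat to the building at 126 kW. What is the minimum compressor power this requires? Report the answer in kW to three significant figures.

6.74 kW

In absolute terms T_C = 281.15 K and T_H = 297.05 K, so ΔT = 15.90 K.
COP_Carnot = T_H/ΔT = 297.05/15.90 = 18.68.
Ẇ_min = Q̇/COP_Carnot = 126.0/18.68 = 6.744 kW.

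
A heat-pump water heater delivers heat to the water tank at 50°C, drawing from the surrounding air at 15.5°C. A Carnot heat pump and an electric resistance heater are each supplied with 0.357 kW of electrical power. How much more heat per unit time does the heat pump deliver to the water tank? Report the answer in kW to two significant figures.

3.0 kW

In absolute terms T_C = 288.65 K and T_H = 323.15 K, so ΔT = 34.50 K.
COP_Carnot = T_H/ΔT = 323.15/34.50 = 9.367.
The heat pump delivers Q̇_H = COP × Ẇ = 3.344 kW; the resistance heater delivers Ẇ = 0.3570 kW.
Extra = (COP − 1)·Ẇ = 2.987 kW.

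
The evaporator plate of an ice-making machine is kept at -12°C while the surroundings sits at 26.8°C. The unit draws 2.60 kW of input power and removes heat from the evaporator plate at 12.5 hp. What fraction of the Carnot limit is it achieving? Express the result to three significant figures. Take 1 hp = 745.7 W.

0.533

Converting, Q̇_C = 12.50 hp = 9.321 kW, so COP_actual = Q̇_C/Ẇ = 9.321/2.600 = 3.585.
In absolute terms T_C = 261.15 K and T_H = 299.95 K, so ΔT = 38.80 K.
COP_Carnot = T_C/ΔT = 261.15/38.80 = 6.731.
η_II = COP_actual/COP_Carnot = 3.585/6.731 = 0.5327.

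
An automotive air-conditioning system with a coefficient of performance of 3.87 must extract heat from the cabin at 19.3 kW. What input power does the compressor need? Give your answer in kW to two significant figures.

5.0 kW

Ẇ = Q̇_C/COP = 19.30/3.87 = 4.987 kW.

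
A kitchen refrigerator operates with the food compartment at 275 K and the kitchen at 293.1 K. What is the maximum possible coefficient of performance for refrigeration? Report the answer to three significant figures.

The reservoir spacing is ΔT = 293.1 − 275 = 18.10 K.
For a reversible cycle, COP_Carnot = T_C/ΔT = 275.00/18.10 = 15.19.

15.2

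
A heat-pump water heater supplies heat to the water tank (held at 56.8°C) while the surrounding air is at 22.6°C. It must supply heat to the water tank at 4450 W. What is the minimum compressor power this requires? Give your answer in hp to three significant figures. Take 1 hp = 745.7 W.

In absolute terms T_C = 295.75 K and T_H = 329.95 K, so ΔT = 34.20 K.
COP_Carnot = T_H/ΔT = 329.95/34.20 = 9.648.
Ẇ_min = Q̇/COP_Carnot = 4450/9.648 = 461.3 W = 0.6185 hp.

0.619 hp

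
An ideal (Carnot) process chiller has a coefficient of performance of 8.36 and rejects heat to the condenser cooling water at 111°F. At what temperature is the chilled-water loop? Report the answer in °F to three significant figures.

50.0 °F

For a Carnot refrigerator COP_R = T_C/(T_H − T_C), so T_C = COP·T_H/(1 + COP).
With T_H = 317.04 K, T_C = 8.36 × 317.04/9.360 = 283.17 K.
Converting, 283.17 K = 50.03°F.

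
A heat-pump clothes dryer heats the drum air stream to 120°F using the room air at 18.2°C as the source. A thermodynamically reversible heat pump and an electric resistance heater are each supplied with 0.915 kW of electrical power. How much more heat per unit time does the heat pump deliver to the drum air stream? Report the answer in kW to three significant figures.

8.69 kW

In absolute terms T_C = 291.35 K and T_H = 322.04 K, so ΔT = 30.69 K.
COP_Carnot = T_H/ΔT = 322.04/30.69 = 10.49.
The heat pump delivers Q̇_H = COP × Ẇ = 9.602 kW; the resistance heater delivers Ẇ = 0.9150 kW.
Extra = (COP − 1)·Ẇ = 8.687 kW.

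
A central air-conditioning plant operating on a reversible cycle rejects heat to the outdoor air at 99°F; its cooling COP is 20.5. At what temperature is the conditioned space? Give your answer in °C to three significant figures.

For a Carnot refrigerator COP_R = T_C/(T_H − T_C), so T_C = COP·T_H/(1 + COP).
With T_H = 310.37 K, T_C = 20.5 × 310.37/21.50 = 295.94 K.
Converting, 295.94 K = 22.79°C.

22.8 °C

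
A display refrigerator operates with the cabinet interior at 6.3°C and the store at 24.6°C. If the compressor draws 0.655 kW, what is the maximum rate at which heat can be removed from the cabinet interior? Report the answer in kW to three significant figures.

10.0 kW

In absolute terms T_C = 279.45 K and T_H = 297.75 K, so ΔT = 18.30 K.
COP_Carnot = T_C/ΔT = 279.45/18.30 = 15.27.
Q̇_max = COP_Carnot × Ẇ = 15.27 × 0.6550 kW = 10.00 kW.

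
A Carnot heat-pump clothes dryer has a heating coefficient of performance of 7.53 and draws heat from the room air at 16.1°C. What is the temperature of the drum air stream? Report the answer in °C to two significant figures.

COP_HP = T_H/(T_H − T_C) rearranges to T_H = COP·T_C/(COP − 1).
With T_C = 289.25 K, T_H = 7.53 × 289.25/6.530 = 333.55 K.
Converting, 333.55 K = 60.40°C.

60 °C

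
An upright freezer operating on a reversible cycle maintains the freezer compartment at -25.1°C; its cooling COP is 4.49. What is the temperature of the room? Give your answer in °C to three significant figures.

COP_R = T_C/(T_H − T_C) gives T_H − T_C = T_C/COP.
With T_C = 248.05 K, T_H = 248.05 × (1 + 1/4.49) = 303.29 K.
Converting, 303.29 K = 30.14°C.

30.1 °C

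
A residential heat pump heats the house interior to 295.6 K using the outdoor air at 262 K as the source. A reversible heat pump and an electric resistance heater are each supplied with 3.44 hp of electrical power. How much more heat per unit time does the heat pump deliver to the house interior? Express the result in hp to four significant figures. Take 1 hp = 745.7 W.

The reservoir spacing is ΔT = 295.6 − 262 = 33.60 K.
COP_Carnot = T_H/ΔT = 295.60/33.60 = 8.798.
The heat pump delivers Q̇_H = COP × Ẇ = 30.26 hp; the resistance heater delivers Ẇ = 3.440 hp.
Extra = (COP − 1)·Ẇ = 26.82 hp.

26.82 hp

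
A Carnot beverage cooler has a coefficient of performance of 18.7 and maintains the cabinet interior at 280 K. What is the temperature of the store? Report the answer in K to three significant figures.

COP_R = T_C/(T_H − T_C) gives T_H − T_C = T_C/COP.
With T_C = 280.00 K, T_H = 280.00 × (1 + 1/18.7) = 294.97 K.

295 K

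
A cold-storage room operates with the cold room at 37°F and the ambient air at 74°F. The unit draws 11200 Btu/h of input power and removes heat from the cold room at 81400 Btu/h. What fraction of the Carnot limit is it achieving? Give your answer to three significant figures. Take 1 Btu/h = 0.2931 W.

0.541

COP_actual = Q̇_C/Ẇ = 81400/11200 = 7.268.
In absolute terms T_C = 275.93 K and T_H = 296.48 K, so ΔT = 20.56 K.
COP_Carnot = T_C/ΔT = 275.93/20.56 = 13.42.
η_II = COP_actual/COP_Carnot = 7.268/13.42 = 0.5414.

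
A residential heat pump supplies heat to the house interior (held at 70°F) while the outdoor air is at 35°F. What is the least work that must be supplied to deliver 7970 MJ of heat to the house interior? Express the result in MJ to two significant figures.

In absolute terms T_C = 274.82 K and T_H = 294.26 K, so ΔT = 19.44 K.
The reversible limit is COP_HP = T_H/ΔT = 15.13, so W_min = Q_H/COP = Q_H·ΔT/T_H.
W_min = 7970 × 19.44/294.26 = 526.6 MJ.

530 MJ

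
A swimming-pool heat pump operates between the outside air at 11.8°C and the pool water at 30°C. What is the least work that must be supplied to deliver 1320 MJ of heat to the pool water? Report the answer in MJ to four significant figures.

In absolute terms T_C = 284.95 K and T_H = 303.15 K, so ΔT = 18.20 K.
The reversible limit is COP_HP = T_H/ΔT = 16.66, so W_min = Q_H/COP = Q_H·ΔT/T_H.
W_min = 1320 × 18.20/303.15 = 79.25 MJ.

79.25 MJ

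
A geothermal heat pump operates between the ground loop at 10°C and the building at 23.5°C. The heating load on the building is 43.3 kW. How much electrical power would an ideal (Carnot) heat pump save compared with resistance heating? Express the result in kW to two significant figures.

41 kW

In absolute terms T_C = 283.15 K and T_H = 296.65 K, so ΔT = 13.50 K.
COP_Carnot = T_H/ΔT = 296.65/13.50 = 21.97.
Resistance heating needs Ẇ_res = Q̇_H = 43.30 kW; the reversible heat pump needs only Ẇ_hp = Q̇_H/COP = 1.971 kW.
Saving = 43.30 − 1.971 = 41.33 kW.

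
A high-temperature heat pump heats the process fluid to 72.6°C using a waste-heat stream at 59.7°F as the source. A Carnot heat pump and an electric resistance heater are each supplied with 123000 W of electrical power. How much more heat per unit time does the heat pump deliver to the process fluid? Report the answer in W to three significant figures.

620000 W

In absolute terms T_C = 288.54 K and T_H = 345.75 K, so ΔT = 57.21 K.
COP_Carnot = T_H/ΔT = 345.75/57.21 = 6.043.
The heat pump delivers Q̇_H = COP × Ẇ = 743300 W; the resistance heater delivers Ẇ = 123000 W.
Extra = (COP − 1)·Ẇ = 620300 W.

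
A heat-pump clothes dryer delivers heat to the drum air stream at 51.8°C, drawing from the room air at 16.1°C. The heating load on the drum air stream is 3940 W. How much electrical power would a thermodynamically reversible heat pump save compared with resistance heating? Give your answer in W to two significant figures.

In absolute terms T_C = 289.25 K and T_H = 324.95 K, so ΔT = 35.70 K.
COP_Carnot = T_H/ΔT = 324.95/35.70 = 9.102.
Resistance heating needs Ẇ_res = Q̇_H = 3940 W; the reversible heat pump needs only Ẇ_hp = Q̇_H/COP = 432.9 W.
Saving = 3940 − 432.9 = 3507 W.

3500 W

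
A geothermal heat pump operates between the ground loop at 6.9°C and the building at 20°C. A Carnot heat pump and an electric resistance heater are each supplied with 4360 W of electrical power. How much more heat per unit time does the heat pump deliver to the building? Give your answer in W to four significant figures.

In absolute terms T_C = 280.05 K and T_H = 293.15 K, so ΔT = 13.10 K.
COP_Carnot = T_H/ΔT = 293.15/13.10 = 22.38.
The heat pump delivers Q̇_H = COP × Ẇ = 97570 W; the resistance heater delivers Ẇ = 4360 W.
Extra = (COP − 1)·Ẇ = 93210 W.

93210 W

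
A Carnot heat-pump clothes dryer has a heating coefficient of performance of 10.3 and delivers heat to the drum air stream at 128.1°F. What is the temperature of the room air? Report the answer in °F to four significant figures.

COP_HP = T_H/(T_H − T_C) gives T_H − T_C = T_H/COP.
With T_H = 326.54 K, T_C = 326.54 × (1 − 1/10.3) = 294.84 K.
Converting, 294.84 K = 71.03°F.

71.03 °F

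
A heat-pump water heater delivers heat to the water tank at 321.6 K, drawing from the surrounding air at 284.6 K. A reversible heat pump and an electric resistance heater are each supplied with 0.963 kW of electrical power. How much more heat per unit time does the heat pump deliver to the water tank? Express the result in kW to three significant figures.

The reservoir spacing is ΔT = 321.6 − 284.6 = 37.00 K.
COP_Carnot = T_H/ΔT = 321.60/37.00 = 8.692.
The heat pump delivers Q̇_H = COP × Ẇ = 8.370 kW; the resistance heater delivers Ẇ = 0.9630 kW.
Extra = (COP − 1)·Ẇ = 7.407 kW.

7.41 kW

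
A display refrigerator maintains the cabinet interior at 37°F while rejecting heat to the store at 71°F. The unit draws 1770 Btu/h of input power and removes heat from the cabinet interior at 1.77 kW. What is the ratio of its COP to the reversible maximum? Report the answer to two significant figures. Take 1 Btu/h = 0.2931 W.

Converting, Q̇_C = 1.770 kW = 6039 Btu/h, so COP_actual = Q̇_C/Ẇ = 6039/1770 = 3.412.
In absolute terms T_C = 275.93 K and T_H = 294.82 K, so ΔT = 18.89 K.
COP_Carnot = T_C/ΔT = 275.93/18.89 = 14.61.
η_II = COP_actual/COP_Carnot = 3.412/14.61 = 0.2336.

0.23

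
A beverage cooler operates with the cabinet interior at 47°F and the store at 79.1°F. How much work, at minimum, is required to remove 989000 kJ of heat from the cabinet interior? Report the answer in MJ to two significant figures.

63 MJ

In absolute terms T_C = 281.48 K and T_H = 299.32 K, so ΔT = 17.83 K.
The reversible limit is COP_R = T_C/ΔT = 15.78, so W_min = Q_C/COP = Q_C·ΔT/T_C.
W_min = 989000 × 17.83/281.48 = 62660 kJ = 62.66 MJ.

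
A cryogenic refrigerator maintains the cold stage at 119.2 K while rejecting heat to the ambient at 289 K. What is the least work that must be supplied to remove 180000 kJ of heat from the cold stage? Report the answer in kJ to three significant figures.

The reservoir spacing is ΔT = 289 − 119.2 = 169.8 K.
The reversible limit is COP_R = T_C/ΔT = 0.7020, so W_min = Q_C/COP = Q_C·ΔT/T_C.
W_min = 180000 × 169.8/119.20 = 256400 kJ.

256000 kJ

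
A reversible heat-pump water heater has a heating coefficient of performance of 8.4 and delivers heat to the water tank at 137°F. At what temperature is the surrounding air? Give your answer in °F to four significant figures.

COP_HP = T_H/(T_H − T_C) gives T_H − T_C = T_H/COP.
With T_H = 331.48 K, T_C = 331.48 × (1 − 1/8.4) = 292.02 K.
Converting, 292.02 K = 65.97°F.

65.97 °F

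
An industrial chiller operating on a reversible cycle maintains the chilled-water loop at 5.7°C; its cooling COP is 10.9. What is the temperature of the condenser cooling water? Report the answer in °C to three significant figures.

31.3 °C

COP_R = T_C/(T_H − T_C) gives T_H − T_C = T_C/COP.
With T_C = 278.85 K, T_H = 278.85 × (1 + 1/10.9) = 304.43 K.
Converting, 304.43 K = 31.28°C.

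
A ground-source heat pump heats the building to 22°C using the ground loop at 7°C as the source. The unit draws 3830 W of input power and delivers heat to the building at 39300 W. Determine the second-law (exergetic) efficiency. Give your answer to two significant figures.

COP_actual = Q̇_H/Ẇ = 39300/3830 = 10.26.
In absolute terms T_C = 280.15 K and T_H = 295.15 K, so ΔT = 15.00 K.
COP_Carnot = T_H/ΔT = 295.15/15.00 = 19.68.
η_II = COP_actual/COP_Carnot = 10.26/19.68 = 0.5215.

0.52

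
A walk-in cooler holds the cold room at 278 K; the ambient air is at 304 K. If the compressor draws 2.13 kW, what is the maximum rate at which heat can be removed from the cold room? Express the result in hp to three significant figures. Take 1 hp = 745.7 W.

30.5 hp

The reservoir spacing is ΔT = 304 − 278 = 26.00 K.
COP_Carnot = T_C/ΔT = 278.00/26.00 = 10.69.
Q̇_max = COP_Carnot × Ẇ = 10.69 × 2.130 kW = 22.77 kW = 30.54 hp.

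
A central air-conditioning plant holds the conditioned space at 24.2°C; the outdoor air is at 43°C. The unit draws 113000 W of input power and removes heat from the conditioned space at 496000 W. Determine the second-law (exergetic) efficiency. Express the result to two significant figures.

0.28

COP_actual = Q̇_C/Ẇ = 496000/113000 = 4.389.
In absolute terms T_C = 297.35 K and T_H = 316.15 K, so ΔT = 18.80 K.
COP_Carnot = T_C/ΔT = 297.35/18.80 = 15.82.
η_II = COP_actual/COP_Carnot = 4.389/15.82 = 0.2775.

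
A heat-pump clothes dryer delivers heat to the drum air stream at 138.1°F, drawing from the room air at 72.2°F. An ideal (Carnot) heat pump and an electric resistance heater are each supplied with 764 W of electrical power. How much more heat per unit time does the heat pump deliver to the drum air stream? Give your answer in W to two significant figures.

6200 W

In absolute terms T_C = 295.48 K and T_H = 332.09 K, so ΔT = 36.61 K.
COP_Carnot = T_H/ΔT = 332.09/36.61 = 9.071.
The heat pump delivers Q̇_H = COP × Ẇ = 6930 W; the resistance heater delivers Ẇ = 764.0 W.
Extra = (COP − 1)·Ẇ = 6166 W.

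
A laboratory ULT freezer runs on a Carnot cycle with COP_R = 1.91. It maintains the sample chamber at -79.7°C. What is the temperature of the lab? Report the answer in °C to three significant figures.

COP_R = T_C/(T_H − T_C) gives T_H − T_C = T_C/COP.
With T_C = 193.45 K, T_H = 193.45 × (1 + 1/1.91) = 294.73 K.
Converting, 294.73 K = 21.58°C.

21.6 °C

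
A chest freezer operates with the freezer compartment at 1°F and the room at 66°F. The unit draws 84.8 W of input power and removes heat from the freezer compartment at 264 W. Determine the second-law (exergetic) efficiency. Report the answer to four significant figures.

COP_actual = Q̇_C/Ẇ = 264.0/84.80 = 3.113.
In absolute terms T_C = 255.93 K and T_H = 292.04 K, so ΔT = 36.11 K.
COP_Carnot = T_C/ΔT = 255.93/36.11 = 7.087.
η_II = COP_actual/COP_Carnot = 3.113/7.087 = 0.4393.

0.4393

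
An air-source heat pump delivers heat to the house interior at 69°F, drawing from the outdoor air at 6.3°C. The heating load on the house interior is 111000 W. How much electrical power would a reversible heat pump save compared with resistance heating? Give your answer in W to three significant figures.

In absolute terms T_C = 279.45 K and T_H = 293.71 K, so ΔT = 14.26 K.
COP_Carnot = T_H/ΔT = 293.71/14.26 = 20.60.
Resistance heating needs Ẇ_res = Q̇_H = 111000 W; the reversible heat pump needs only Ẇ_hp = Q̇_H/COP = 5388 W.
Saving = 111000 − 5388 = 105600 W.

106000 W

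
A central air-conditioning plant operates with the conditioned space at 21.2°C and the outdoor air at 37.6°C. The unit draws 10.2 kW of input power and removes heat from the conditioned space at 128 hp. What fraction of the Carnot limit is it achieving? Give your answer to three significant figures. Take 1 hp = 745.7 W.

0.521

Converting, Q̇_C = 128.0 hp = 95.45 kW, so COP_actual = Q̇_C/Ẇ = 95.45/10.20 = 9.358.
In absolute terms T_C = 294.35 K and T_H = 310.75 K, so ΔT = 16.40 K.
COP_Carnot = T_C/ΔT = 294.35/16.40 = 17.95.
η_II = COP_actual/COP_Carnot = 9.358/17.95 = 0.5214.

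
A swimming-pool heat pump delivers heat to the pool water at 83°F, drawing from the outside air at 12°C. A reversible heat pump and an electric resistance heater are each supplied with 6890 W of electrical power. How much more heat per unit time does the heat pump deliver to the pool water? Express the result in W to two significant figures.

120000 W

In absolute terms T_C = 285.15 K and T_H = 301.48 K, so ΔT = 16.33 K.
COP_Carnot = T_H/ΔT = 301.48/16.33 = 18.46.
The heat pump delivers Q̇_H = COP × Ẇ = 127200 W; the resistance heater delivers Ẇ = 6890 W.
Extra = (COP − 1)·Ẇ = 120300 W.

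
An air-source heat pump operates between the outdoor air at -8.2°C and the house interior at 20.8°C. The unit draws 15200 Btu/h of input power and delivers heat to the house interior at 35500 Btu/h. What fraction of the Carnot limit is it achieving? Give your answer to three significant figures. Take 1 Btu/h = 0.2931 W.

COP_actual = Q̇_H/Ẇ = 35500/15200 = 2.336.
In absolute terms T_C = 264.95 K and T_H = 293.95 K, so ΔT = 29.00 K.
COP_Carnot = T_H/ΔT = 293.95/29.00 = 10.14.
η_II = COP_actual/COP_Carnot = 2.336/10.14 = 0.2304.

0.230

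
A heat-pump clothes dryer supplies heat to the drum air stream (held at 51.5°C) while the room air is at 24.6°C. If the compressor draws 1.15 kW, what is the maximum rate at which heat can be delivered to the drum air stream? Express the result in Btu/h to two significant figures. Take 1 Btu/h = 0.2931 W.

In absolute terms T_C = 297.75 K and T_H = 324.65 K, so ΔT = 26.90 K.
COP_Carnot = T_H/ΔT = 324.65/26.90 = 12.07.
Q̇_max = COP_Carnot × Ẇ = 12.07 × 1.150 kW = 13.88 kW = 47350 Btu/h.

47000 Btu/h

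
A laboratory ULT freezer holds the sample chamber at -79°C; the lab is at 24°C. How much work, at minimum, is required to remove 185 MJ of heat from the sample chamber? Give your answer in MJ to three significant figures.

In absolute terms T_C = 194.15 K and T_H = 297.15 K, so ΔT = 103.0 K.
The reversible limit is COP_R = T_C/ΔT = 1.885, so W_min = Q_C/COP = Q_C·ΔT/T_C.
W_min = 185.0 × 103.0/194.15 = 98.15 MJ.

98.1 MJ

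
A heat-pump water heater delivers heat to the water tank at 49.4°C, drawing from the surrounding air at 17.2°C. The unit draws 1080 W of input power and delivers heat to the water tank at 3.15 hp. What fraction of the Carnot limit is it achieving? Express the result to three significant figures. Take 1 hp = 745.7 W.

Converting, Q̇_H = 3.150 hp = 2349 W, so COP_actual = Q̇_H/Ẇ = 2349/1080 = 2.175.
In absolute terms T_C = 290.35 K and T_H = 322.55 K, so ΔT = 32.20 K.
COP_Carnot = T_H/ΔT = 322.55/32.20 = 10.02.
η_II = COP_actual/COP_Carnot = 2.175/10.02 = 0.2171.

0.217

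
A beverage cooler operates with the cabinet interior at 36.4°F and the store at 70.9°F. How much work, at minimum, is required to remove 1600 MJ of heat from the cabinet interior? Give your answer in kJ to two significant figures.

In absolute terms T_C = 275.59 K and T_H = 294.76 K, so ΔT = 19.17 K.
The reversible limit is COP_R = T_C/ΔT = 14.38, so W_min = Q_C/COP = Q_C·ΔT/T_C.
W_min = 1600 × 19.17/275.59 = 111.3 MJ = 111300 kJ.

110000 kJ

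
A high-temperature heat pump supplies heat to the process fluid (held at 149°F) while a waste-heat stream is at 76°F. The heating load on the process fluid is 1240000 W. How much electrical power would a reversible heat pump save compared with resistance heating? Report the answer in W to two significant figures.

In absolute terms T_C = 297.59 K and T_H = 338.15 K, so ΔT = 40.56 K.
COP_Carnot = T_H/ΔT = 338.15/40.56 = 8.338.
Resistance heating needs Ẇ_res = Q̇_H = 1240000 W; the reversible heat pump needs only Ẇ_hp = Q̇_H/COP = 148700 W.
Saving = 1240000 − 148700 = 1091000 W.

1100000 W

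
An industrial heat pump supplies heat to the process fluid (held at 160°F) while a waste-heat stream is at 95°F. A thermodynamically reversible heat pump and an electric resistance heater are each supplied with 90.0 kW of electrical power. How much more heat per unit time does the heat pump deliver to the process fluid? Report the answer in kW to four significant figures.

In absolute terms T_C = 308.15 K and T_H = 344.26 K, so ΔT = 36.11 K.
COP_Carnot = T_H/ΔT = 344.26/36.11 = 9.533.
The heat pump delivers Q̇_H = COP × Ẇ = 858.0 kW; the resistance heater delivers Ẇ = 90.00 kW.
Extra = (COP − 1)·Ẇ = 768.0 kW.

768.0 kW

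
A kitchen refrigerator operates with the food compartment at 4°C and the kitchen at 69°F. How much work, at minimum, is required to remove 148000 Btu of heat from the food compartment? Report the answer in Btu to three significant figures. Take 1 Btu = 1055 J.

8840 Btu

In absolute terms T_C = 277.15 K and T_H = 293.71 K, so ΔT = 16.56 K.
The reversible limit is COP_R = T_C/ΔT = 16.74, so W_min = Q_C/COP = Q_C·ΔT/T_C.
W_min = 148000 × 16.56/277.15 = 8841 Btu.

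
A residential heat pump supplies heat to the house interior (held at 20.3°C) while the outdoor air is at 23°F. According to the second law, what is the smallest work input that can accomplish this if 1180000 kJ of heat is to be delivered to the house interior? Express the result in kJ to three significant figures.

102000 kJ

In absolute terms T_C = 268.15 K and T_H = 293.45 K, so ΔT = 25.30 K.
The reversible limit is COP_HP = T_H/ΔT = 11.60, so W_min = Q_H/COP = Q_H·ΔT/T_H.
W_min = 1180000 × 25.30/293.45 = 101700 kJ.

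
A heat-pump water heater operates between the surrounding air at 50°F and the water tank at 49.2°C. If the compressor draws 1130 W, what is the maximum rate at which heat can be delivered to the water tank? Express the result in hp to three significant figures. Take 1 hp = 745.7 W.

In absolute terms T_C = 283.15 K and T_H = 322.35 K, so ΔT = 39.20 K.
COP_Carnot = T_H/ΔT = 322.35/39.20 = 8.223.
Q̇_max = COP_Carnot × Ẇ = 8.223 × 1130 W = 9292 W = 12.46 hp.

12.5 hp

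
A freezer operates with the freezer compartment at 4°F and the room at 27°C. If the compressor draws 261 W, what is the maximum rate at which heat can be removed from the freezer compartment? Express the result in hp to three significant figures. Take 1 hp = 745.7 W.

In absolute terms T_C = 257.59 K and T_H = 300.15 K, so ΔT = 42.56 K.
COP_Carnot = T_C/ΔT = 257.59/42.56 = 6.053.
Q̇_max = COP_Carnot × Ẇ = 6.053 × 261.0 W = 1580 W = 2.119 hp.

2.12 hp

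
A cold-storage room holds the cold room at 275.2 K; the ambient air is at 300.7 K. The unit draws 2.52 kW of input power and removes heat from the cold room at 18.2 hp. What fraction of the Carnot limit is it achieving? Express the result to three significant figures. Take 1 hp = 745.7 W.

Converting, Q̇_C = 18.20 hp = 13.57 kW, so COP_actual = Q̇_C/Ẇ = 13.57/2.520 = 5.386.
The reservoir spacing is ΔT = 300.7 − 275.2 = 25.50 K.
COP_Carnot = T_C/ΔT = 275.20/25.50 = 10.79.
η_II = COP_actual/COP_Carnot = 5.386/10.79 = 0.4990.

0.499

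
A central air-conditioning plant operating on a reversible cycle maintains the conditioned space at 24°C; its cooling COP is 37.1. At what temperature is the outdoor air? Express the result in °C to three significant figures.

32.0 °C

COP_R = T_C/(T_H − T_C) gives T_H − T_C = T_C/COP.
With T_C = 297.15 K, T_H = 297.15 × (1 + 1/37.1) = 305.16 K.
Converting, 305.16 K = 32.01°C.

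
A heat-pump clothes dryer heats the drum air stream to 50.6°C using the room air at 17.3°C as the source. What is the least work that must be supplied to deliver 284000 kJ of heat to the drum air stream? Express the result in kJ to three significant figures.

In absolute terms T_C = 290.45 K and T_H = 323.75 K, so ΔT = 33.30 K.
The reversible limit is COP_HP = T_H/ΔT = 9.722, so W_min = Q_H/COP = Q_H·ΔT/T_H.
W_min = 284000 × 33.30/323.75 = 29210 kJ.

29200 kJ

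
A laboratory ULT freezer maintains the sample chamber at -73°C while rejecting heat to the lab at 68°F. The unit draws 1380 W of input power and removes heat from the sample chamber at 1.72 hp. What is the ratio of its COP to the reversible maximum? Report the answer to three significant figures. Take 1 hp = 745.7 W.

Converting, Q̇_C = 1.720 hp = 1283 W, so COP_actual = Q̇_C/Ẇ = 1283/1380 = 0.9294.
In absolute terms T_C = 200.15 K and T_H = 293.15 K, so ΔT = 93.00 K.
COP_Carnot = T_C/ΔT = 200.15/93.00 = 2.152.
η_II = COP_actual/COP_Carnot = 0.9294/2.152 = 0.4319.

0.432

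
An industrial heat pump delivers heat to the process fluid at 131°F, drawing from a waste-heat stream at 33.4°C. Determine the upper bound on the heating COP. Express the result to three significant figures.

In absolute terms T_C = 306.55 K and T_H = 328.15 K, so ΔT = 21.60 K.
For a reversible cycle, COP_Carnot = T_H/ΔT = 328.15/21.60 = 15.19.

15.2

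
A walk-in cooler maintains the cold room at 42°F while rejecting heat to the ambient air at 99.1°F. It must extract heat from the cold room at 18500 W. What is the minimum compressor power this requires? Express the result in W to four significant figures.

2106 W

In absolute terms T_C = 278.71 K and T_H = 310.43 K, so ΔT = 31.72 K.
COP_Carnot = T_C/ΔT = 278.71/31.72 = 8.786.
Ẇ_min = Q̇/COP_Carnot = 18500/8.786 = 2106 W.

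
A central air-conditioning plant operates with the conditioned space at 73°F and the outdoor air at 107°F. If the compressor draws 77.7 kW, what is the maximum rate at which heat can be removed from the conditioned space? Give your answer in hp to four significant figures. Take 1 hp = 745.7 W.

1632 hp

In absolute terms T_C = 295.93 K and T_H = 314.82 K, so ΔT = 18.89 K.
COP_Carnot = T_C/ΔT = 295.93/18.89 = 15.67.
Q̇_max = COP_Carnot × Ẇ = 15.67 × 77.70 kW = 1217 kW = 1632 hp.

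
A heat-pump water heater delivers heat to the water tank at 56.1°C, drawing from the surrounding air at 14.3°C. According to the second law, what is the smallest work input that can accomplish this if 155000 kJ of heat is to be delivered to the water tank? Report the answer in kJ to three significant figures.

In absolute terms T_C = 287.45 K and T_H = 329.25 K, so ΔT = 41.80 K.
The reversible limit is COP_HP = T_H/ΔT = 7.877, so W_min = Q_H/COP = Q_H·ΔT/T_H.
W_min = 155000 × 41.80/329.25 = 19680 kJ.

19700 kJ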